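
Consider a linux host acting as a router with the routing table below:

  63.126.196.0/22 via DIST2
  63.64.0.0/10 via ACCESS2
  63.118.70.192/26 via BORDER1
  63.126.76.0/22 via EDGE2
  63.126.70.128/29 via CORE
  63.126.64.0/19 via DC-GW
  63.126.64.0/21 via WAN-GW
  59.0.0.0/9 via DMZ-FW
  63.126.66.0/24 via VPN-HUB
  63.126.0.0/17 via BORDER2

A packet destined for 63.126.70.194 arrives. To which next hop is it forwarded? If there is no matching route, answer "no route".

WAN-GW

Routes whose prefix contains 63.126.70.194:
  63.64.0.0/10 (63.64.0.0 - 63.127.255.255) -> ACCESS2
  63.126.0.0/17 (63.126.0.0 - 63.126.127.255) -> BORDER2
  63.126.64.0/19 (63.126.64.0 - 63.126.95.255) -> DC-GW
  63.126.64.0/21 (63.126.64.0 - 63.126.71.255) -> WAN-GW
More-specific entries that do NOT match:
  63.126.70.128/29 (63.126.70.128 - 63.126.70.135) does not contain 63.126.70.194
  63.118.70.192/26 (63.118.70.192 - 63.118.70.255) does not contain 63.126.70.194
  63.126.66.0/24 (63.126.66.0 - 63.126.66.255) does not contain 63.126.70.194
  63.126.196.0/22 (63.126.196.0 - 63.126.199.255) does not contain 63.126.70.194
  63.126.76.0/22 (63.126.76.0 - 63.126.79.255) does not contain 63.126.70.194
Longest matching prefix is /21 -> next hop WAN-GW.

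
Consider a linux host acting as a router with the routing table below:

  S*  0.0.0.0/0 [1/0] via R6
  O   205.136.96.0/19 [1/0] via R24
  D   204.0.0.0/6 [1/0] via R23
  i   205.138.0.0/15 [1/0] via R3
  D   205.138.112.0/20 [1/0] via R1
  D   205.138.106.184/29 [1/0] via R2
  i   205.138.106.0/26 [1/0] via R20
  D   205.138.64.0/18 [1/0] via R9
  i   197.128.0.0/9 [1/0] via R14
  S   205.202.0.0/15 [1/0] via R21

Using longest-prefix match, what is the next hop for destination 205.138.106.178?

R9

Routes whose prefix contains 205.138.106.178:
  0.0.0.0/0 (default, matches everything) -> R6
  204.0.0.0/6 (204.0.0.0 - 207.255.255.255) -> R23
  205.138.0.0/15 (205.138.0.0 - 205.139.255.255) -> R3
  205.138.64.0/18 (205.138.64.0 - 205.138.127.255) -> R9
More-specific entries that do NOT match:
  205.138.106.184/29 (205.138.106.184 - 205.138.106.191) does not contain 205.138.106.178
  205.138.106.0/26 (205.138.106.0 - 205.138.106.63) does not contain 205.138.106.178
  205.138.112.0/20 (205.138.112.0 - 205.138.127.255) does not contain 205.138.106.178
  205.136.96.0/19 (205.136.96.0 - 205.136.127.255) does not contain 205.138.106.178
Longest matching prefix is /18 -> next hop R9.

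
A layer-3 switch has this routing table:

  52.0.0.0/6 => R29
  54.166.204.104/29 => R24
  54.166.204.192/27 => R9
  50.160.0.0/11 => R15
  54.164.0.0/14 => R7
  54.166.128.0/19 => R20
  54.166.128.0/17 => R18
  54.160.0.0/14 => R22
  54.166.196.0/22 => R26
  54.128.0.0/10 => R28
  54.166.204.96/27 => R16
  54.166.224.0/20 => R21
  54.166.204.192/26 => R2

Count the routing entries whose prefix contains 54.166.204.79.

Prefixes containing 54.166.204.79:
  52.0.0.0/6 (52.0.0.0 - 55.255.255.255)
  54.128.0.0/10 (54.128.0.0 - 54.191.255.255)
  54.164.0.0/14 (54.164.0.0 - 54.167.255.255)
  54.166.128.0/17 (54.166.128.0 - 54.166.255.255)
Total matching entries: 4.

4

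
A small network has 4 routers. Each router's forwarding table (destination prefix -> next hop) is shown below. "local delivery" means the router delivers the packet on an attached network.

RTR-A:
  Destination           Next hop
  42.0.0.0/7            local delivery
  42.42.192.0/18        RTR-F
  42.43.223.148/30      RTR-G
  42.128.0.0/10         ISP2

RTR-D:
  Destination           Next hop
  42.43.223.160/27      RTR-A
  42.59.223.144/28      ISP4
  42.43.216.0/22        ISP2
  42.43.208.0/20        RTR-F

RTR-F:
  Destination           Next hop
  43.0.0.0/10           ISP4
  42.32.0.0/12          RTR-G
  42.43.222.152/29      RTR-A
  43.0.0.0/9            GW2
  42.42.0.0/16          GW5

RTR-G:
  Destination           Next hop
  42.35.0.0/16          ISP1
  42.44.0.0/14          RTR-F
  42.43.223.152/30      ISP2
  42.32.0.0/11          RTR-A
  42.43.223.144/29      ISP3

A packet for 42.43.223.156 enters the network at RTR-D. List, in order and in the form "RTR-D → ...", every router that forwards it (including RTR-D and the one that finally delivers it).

RTR-D → RTR-F → RTR-G → RTR-A

At RTR-D: longest match for 42.43.223.156 is 42.43.208.0/20 -> RTR-F
At RTR-F: longest match for 42.43.223.156 is 42.32.0.0/12 -> RTR-G
At RTR-G: longest match for 42.43.223.156 is 42.32.0.0/11 -> RTR-A
At RTR-A: longest match for 42.43.223.156 is 42.0.0.0/7 -> local delivery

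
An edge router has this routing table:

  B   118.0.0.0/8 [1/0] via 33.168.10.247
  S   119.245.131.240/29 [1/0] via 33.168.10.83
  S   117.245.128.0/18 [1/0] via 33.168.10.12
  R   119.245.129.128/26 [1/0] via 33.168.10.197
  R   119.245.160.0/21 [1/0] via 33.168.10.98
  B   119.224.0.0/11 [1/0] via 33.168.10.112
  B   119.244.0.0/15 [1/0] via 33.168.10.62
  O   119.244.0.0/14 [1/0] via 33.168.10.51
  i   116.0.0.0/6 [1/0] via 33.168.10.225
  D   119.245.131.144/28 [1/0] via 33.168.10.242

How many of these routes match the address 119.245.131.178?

4

Prefixes containing 119.245.131.178:
  116.0.0.0/6 (116.0.0.0 - 119.255.255.255)
  119.224.0.0/11 (119.224.0.0 - 119.255.255.255)
  119.244.0.0/14 (119.244.0.0 - 119.247.255.255)
  119.244.0.0/15 (119.244.0.0 - 119.245.255.255)
Total matching entries: 4.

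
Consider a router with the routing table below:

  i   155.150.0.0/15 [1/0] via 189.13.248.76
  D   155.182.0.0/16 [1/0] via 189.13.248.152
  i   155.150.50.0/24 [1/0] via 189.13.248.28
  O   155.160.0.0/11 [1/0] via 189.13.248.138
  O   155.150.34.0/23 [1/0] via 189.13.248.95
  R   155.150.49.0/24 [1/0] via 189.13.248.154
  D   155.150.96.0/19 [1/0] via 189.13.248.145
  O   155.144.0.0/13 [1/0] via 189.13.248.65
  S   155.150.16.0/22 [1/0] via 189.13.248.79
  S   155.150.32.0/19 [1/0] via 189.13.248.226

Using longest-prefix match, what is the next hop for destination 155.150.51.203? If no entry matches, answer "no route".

Routes whose prefix contains 155.150.51.203:
  155.144.0.0/13 (155.144.0.0 - 155.151.255.255) -> 189.13.248.65
  155.150.0.0/15 (155.150.0.0 - 155.151.255.255) -> 189.13.248.76
  155.150.32.0/19 (155.150.32.0 - 155.150.63.255) -> 189.13.248.226
More-specific entries that do NOT match:
  155.150.50.0/24 (155.150.50.0 - 155.150.50.255) does not contain 155.150.51.203
  155.150.49.0/24 (155.150.49.0 - 155.150.49.255) does not contain 155.150.51.203
  155.150.34.0/23 (155.150.34.0 - 155.150.35.255) does not contain 155.150.51.203
  155.150.16.0/22 (155.150.16.0 - 155.150.19.255) does not contain 155.150.51.203
Longest matching prefix is /19 -> next hop 189.13.248.226.

189.13.248.226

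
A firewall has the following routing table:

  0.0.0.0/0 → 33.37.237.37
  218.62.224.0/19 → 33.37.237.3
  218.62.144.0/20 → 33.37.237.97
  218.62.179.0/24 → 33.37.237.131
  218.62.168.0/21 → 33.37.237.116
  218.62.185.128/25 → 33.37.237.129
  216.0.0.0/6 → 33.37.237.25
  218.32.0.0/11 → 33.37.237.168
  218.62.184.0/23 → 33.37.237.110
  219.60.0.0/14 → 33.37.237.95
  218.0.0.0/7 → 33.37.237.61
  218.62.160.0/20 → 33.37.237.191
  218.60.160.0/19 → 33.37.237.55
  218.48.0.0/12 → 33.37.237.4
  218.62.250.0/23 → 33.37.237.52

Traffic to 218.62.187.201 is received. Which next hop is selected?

33.37.237.4

Routes whose prefix contains 218.62.187.201:
  0.0.0.0/0 (default, matches everything) -> 33.37.237.37
  216.0.0.0/6 (216.0.0.0 - 219.255.255.255) -> 33.37.237.25
  218.0.0.0/7 (218.0.0.0 - 219.255.255.255) -> 33.37.237.61
  218.32.0.0/11 (218.32.0.0 - 218.63.255.255) -> 33.37.237.168
  218.48.0.0/12 (218.48.0.0 - 218.63.255.255) -> 33.37.237.4
More-specific entries that do NOT match:
  218.62.185.128/25 (218.62.185.128 - 218.62.185.255) does not contain 218.62.187.201
  218.62.179.0/24 (218.62.179.0 - 218.62.179.255) does not contain 218.62.187.201
  218.62.184.0/23 (218.62.184.0 - 218.62.185.255) does not contain 218.62.187.201
  218.62.250.0/23 (218.62.250.0 - 218.62.251.255) does not contain 218.62.187.201
  218.62.168.0/21 (218.62.168.0 - 218.62.175.255) does not contain 218.62.187.201
  218.62.144.0/20 (218.62.144.0 - 218.62.159.255) does not contain 218.62.187.201
  218.62.160.0/20 (218.62.160.0 - 218.62.175.255) does not contain 218.62.187.201
  218.62.224.0/19 (218.62.224.0 - 218.62.255.255) does not contain 218.62.187.201
  218.60.160.0/19 (218.60.160.0 - 218.60.191.255) does not contain 218.62.187.201
  219.60.0.0/14 (219.60.0.0 - 219.63.255.255) does not contain 218.62.187.201
Longest matching prefix is /12 -> next hop 33.37.237.4.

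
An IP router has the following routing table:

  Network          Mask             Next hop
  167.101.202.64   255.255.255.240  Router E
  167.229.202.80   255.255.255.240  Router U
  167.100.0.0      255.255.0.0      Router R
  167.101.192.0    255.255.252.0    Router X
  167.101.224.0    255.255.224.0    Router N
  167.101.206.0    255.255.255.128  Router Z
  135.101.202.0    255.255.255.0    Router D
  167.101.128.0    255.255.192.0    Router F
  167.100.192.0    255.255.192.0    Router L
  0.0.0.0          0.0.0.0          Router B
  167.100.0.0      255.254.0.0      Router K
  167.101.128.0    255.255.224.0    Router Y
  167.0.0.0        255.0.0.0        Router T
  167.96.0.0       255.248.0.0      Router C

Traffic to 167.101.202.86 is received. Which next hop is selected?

Router K

Routes whose prefix contains 167.101.202.86:
  0.0.0.0/0 (default, matches everything) -> Router B
  167.0.0.0/8 (167.0.0.0 - 167.255.255.255) -> Router T
  167.96.0.0/13 (167.96.0.0 - 167.103.255.255) -> Router C
  167.100.0.0/15 (167.100.0.0 - 167.101.255.255) -> Router K
More-specific entries that do NOT match:
  167.101.202.64/28 (167.101.202.64 - 167.101.202.79) does not contain 167.101.202.86
  167.229.202.80/28 (167.229.202.80 - 167.229.202.95) does not contain 167.101.202.86
  167.101.206.0/25 (167.101.206.0 - 167.101.206.127) does not contain 167.101.202.86
  135.101.202.0/24 (135.101.202.0 - 135.101.202.255) does not contain 167.101.202.86
  167.101.192.0/22 (167.101.192.0 - 167.101.195.255) does not contain 167.101.202.86
  167.101.224.0/19 (167.101.224.0 - 167.101.255.255) does not contain 167.101.202.86
  167.101.128.0/19 (167.101.128.0 - 167.101.159.255) does not contain 167.101.202.86
  167.101.128.0/18 (167.101.128.0 - 167.101.191.255) does not contain 167.101.202.86
  167.100.192.0/18 (167.100.192.0 - 167.100.255.255) does not contain 167.101.202.86
  167.100.0.0/16 (167.100.0.0 - 167.100.255.255) does not contain 167.101.202.86
Longest matching prefix is /15 -> next hop Router K.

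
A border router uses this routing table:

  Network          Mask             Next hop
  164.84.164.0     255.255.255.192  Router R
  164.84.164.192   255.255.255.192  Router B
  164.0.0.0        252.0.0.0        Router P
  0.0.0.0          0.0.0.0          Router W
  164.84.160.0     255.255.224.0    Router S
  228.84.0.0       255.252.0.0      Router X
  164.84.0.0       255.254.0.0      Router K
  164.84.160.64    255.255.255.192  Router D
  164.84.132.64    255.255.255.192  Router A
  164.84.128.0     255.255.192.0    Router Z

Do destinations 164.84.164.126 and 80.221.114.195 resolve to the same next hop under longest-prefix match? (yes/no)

no

164.84.164.126: longest match 164.84.160.0/19 -> Router S
80.221.114.195: longest match 0.0.0.0/0 -> Router W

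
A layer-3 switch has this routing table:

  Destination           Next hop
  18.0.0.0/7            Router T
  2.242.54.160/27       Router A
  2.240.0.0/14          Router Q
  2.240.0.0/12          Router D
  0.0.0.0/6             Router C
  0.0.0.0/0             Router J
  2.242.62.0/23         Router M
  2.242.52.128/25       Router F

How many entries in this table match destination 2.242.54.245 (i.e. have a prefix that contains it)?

Prefixes containing 2.242.54.245:
  0.0.0.0/0 (default, matches everything)
  0.0.0.0/6 (0.0.0.0 - 3.255.255.255)
  2.240.0.0/12 (2.240.0.0 - 2.255.255.255)
  2.240.0.0/14 (2.240.0.0 - 2.243.255.255)
Total matching entries: 4.

4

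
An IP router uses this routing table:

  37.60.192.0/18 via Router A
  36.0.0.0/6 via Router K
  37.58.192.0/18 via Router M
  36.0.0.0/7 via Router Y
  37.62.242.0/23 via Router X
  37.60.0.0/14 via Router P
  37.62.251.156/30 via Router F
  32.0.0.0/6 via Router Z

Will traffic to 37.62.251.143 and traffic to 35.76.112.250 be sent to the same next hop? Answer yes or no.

37.62.251.143: longest match 37.60.0.0/14 -> Router P
35.76.112.250: longest match 32.0.0.0/6 -> Router Z

no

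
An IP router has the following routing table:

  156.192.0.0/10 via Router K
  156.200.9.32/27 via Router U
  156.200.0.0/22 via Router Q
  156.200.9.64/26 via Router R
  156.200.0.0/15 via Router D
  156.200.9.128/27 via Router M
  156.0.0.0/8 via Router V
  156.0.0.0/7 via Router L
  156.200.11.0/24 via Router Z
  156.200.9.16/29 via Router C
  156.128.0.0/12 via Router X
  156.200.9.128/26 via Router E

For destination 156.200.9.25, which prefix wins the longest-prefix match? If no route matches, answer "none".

Entries matching 156.200.9.25:
  156.0.0.0/7 (156.0.0.0 - 157.255.255.255)
  156.0.0.0/8 (156.0.0.0 - 156.255.255.255)
  156.192.0.0/10 (156.192.0.0 - 156.255.255.255)
  156.200.0.0/15 (156.200.0.0 - 156.201.255.255)
Most specific is 156.200.0.0/15.

156.200.0.0/15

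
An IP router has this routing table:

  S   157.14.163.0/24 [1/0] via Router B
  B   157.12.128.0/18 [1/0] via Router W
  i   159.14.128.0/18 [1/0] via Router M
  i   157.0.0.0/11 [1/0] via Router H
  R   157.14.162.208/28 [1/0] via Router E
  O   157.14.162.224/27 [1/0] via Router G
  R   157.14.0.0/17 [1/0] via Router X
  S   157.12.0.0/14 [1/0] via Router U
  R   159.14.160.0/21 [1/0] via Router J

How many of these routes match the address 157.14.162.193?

Prefixes containing 157.14.162.193:
  157.0.0.0/11 (157.0.0.0 - 157.31.255.255)
  157.12.0.0/14 (157.12.0.0 - 157.15.255.255)
Total matching entries: 2.

2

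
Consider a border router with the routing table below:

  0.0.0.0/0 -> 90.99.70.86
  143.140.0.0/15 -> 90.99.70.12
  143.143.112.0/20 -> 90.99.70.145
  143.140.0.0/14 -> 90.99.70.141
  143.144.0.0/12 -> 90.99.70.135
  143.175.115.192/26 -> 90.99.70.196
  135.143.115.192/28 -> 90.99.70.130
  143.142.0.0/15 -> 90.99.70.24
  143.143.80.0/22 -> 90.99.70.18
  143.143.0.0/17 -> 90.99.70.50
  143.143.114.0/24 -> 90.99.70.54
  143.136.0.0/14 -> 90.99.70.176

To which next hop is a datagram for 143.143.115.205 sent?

90.99.70.145

Routes whose prefix contains 143.143.115.205:
  0.0.0.0/0 (default, matches everything) -> 90.99.70.86
  143.140.0.0/14 (143.140.0.0 - 143.143.255.255) -> 90.99.70.141
  143.142.0.0/15 (143.142.0.0 - 143.143.255.255) -> 90.99.70.24
  143.143.0.0/17 (143.143.0.0 - 143.143.127.255) -> 90.99.70.50
  143.143.112.0/20 (143.143.112.0 - 143.143.127.255) -> 90.99.70.145
More-specific entries that do NOT match:
  135.143.115.192/28 (135.143.115.192 - 135.143.115.207) does not contain 143.143.115.205
  143.175.115.192/26 (143.175.115.192 - 143.175.115.255) does not contain 143.143.115.205
  143.143.114.0/24 (143.143.114.0 - 143.143.114.255) does not contain 143.143.115.205
  143.143.80.0/22 (143.143.80.0 - 143.143.83.255) does not contain 143.143.115.205
Longest matching prefix is /20 -> next hop 90.99.70.145.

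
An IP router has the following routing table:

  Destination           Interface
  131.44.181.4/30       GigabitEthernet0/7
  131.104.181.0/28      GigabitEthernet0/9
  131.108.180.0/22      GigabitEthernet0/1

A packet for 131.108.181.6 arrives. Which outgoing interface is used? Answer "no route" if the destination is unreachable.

Routes whose prefix contains 131.108.181.6:
  131.108.180.0/22 (131.108.180.0 - 131.108.183.255) -> GigabitEthernet0/1
More-specific entries that do NOT match:
  131.44.181.4/30 (131.44.181.4 - 131.44.181.7) does not contain 131.108.181.6
  131.104.181.0/28 (131.104.181.0 - 131.104.181.15) does not contain 131.108.181.6
Longest matching prefix is /22 -> interface GigabitEthernet0/1.

GigabitEthernet0/1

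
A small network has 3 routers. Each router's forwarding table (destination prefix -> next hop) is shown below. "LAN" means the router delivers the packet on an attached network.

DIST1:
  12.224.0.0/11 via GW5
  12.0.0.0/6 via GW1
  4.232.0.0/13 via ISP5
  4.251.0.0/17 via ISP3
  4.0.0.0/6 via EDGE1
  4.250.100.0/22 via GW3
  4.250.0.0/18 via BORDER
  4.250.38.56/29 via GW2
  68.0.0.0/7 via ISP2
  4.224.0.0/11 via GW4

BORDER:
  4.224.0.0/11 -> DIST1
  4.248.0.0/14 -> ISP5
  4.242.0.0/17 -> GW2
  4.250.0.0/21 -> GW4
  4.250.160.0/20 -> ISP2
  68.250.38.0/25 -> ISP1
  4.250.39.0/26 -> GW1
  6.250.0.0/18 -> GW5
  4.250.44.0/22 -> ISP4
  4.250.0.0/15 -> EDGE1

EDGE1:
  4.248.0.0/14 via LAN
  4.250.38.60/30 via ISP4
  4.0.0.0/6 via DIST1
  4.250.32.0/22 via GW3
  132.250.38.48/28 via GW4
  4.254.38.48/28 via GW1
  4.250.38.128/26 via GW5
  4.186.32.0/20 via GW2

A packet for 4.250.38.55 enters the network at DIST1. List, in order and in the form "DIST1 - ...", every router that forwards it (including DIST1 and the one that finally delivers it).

At DIST1: longest match for 4.250.38.55 is 4.250.0.0/18 -> BORDER
At BORDER: longest match for 4.250.38.55 is 4.250.0.0/15 -> EDGE1
At EDGE1: longest match for 4.250.38.55 is 4.248.0.0/14 -> LAN

DIST1 - BORDER - EDGE1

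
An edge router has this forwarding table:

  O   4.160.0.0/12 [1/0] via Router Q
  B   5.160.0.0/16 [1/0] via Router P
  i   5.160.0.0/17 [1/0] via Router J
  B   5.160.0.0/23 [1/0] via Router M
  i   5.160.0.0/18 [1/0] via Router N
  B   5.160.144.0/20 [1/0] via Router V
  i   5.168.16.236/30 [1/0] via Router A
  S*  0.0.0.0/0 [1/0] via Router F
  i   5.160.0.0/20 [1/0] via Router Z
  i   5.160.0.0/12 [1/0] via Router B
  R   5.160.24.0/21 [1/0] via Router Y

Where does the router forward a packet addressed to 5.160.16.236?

Routes whose prefix contains 5.160.16.236:
  0.0.0.0/0 (default, matches everything) -> Router F
  5.160.0.0/12 (5.160.0.0 - 5.175.255.255) -> Router B
  5.160.0.0/16 (5.160.0.0 - 5.160.255.255) -> Router P
  5.160.0.0/17 (5.160.0.0 - 5.160.127.255) -> Router J
  5.160.0.0/18 (5.160.0.0 - 5.160.63.255) -> Router N
More-specific entries that do NOT match:
  5.168.16.236/30 (5.168.16.236 - 5.168.16.239) does not contain 5.160.16.236
  5.160.0.0/23 (5.160.0.0 - 5.160.1.255) does not contain 5.160.16.236
  5.160.24.0/21 (5.160.24.0 - 5.160.31.255) does not contain 5.160.16.236
  5.160.144.0/20 (5.160.144.0 - 5.160.159.255) does not contain 5.160.16.236
  5.160.0.0/20 (5.160.0.0 - 5.160.15.255) does not contain 5.160.16.236
Longest matching prefix is /18 -> next hop Router N.

Router N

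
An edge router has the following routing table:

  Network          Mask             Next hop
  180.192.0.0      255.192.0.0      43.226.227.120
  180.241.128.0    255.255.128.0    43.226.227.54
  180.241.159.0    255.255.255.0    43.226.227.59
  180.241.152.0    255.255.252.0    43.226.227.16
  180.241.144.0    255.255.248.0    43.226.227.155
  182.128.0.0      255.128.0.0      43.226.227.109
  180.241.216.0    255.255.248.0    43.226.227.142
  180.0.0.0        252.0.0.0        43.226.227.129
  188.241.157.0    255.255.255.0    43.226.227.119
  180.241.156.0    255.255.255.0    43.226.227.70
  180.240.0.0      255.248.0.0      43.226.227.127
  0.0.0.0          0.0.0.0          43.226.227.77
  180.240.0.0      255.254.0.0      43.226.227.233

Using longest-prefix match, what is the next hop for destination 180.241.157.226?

43.226.227.54

Routes whose prefix contains 180.241.157.226:
  0.0.0.0/0 (default, matches everything) -> 43.226.227.77
  180.0.0.0/6 (180.0.0.0 - 183.255.255.255) -> 43.226.227.129
  180.192.0.0/10 (180.192.0.0 - 180.255.255.255) -> 43.226.227.120
  180.240.0.0/13 (180.240.0.0 - 180.247.255.255) -> 43.226.227.127
  180.240.0.0/15 (180.240.0.0 - 180.241.255.255) -> 43.226.227.233
  180.241.128.0/17 (180.241.128.0 - 180.241.255.255) -> 43.226.227.54
More-specific entries that do NOT match:
  180.241.159.0/24 (180.241.159.0 - 180.241.159.255) does not contain 180.241.157.226
  188.241.157.0/24 (188.241.157.0 - 188.241.157.255) does not contain 180.241.157.226
  180.241.156.0/24 (180.241.156.0 - 180.241.156.255) does not contain 180.241.157.226
  180.241.152.0/22 (180.241.152.0 - 180.241.155.255) does not contain 180.241.157.226
  180.241.144.0/21 (180.241.144.0 - 180.241.151.255) does not contain 180.241.157.226
  180.241.216.0/21 (180.241.216.0 - 180.241.223.255) does not contain 180.241.157.226
Longest matching prefix is /17 -> next hop 43.226.227.54.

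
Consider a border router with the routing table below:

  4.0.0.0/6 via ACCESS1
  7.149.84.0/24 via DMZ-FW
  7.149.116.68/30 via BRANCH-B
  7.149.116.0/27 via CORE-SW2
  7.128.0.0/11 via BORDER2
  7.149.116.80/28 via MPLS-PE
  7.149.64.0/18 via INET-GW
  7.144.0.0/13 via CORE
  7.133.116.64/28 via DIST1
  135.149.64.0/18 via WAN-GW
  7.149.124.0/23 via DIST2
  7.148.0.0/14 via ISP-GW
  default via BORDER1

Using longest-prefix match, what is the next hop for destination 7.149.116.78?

INET-GW

Routes whose prefix contains 7.149.116.78:
  0.0.0.0/0 (default, matches everything) -> BORDER1
  4.0.0.0/6 (4.0.0.0 - 7.255.255.255) -> ACCESS1
  7.128.0.0/11 (7.128.0.0 - 7.159.255.255) -> BORDER2
  7.144.0.0/13 (7.144.0.0 - 7.151.255.255) -> CORE
  7.148.0.0/14 (7.148.0.0 - 7.151.255.255) -> ISP-GW
  7.149.64.0/18 (7.149.64.0 - 7.149.127.255) -> INET-GW
More-specific entries that do NOT match:
  7.149.116.68/30 (7.149.116.68 - 7.149.116.71) does not contain 7.149.116.78
  7.149.116.80/28 (7.149.116.80 - 7.149.116.95) does not contain 7.149.116.78
  7.133.116.64/28 (7.133.116.64 - 7.133.116.79) does not contain 7.149.116.78
  7.149.116.0/27 (7.149.116.0 - 7.149.116.31) does not contain 7.149.116.78
  7.149.84.0/24 (7.149.84.0 - 7.149.84.255) does not contain 7.149.116.78
  7.149.124.0/23 (7.149.124.0 - 7.149.125.255) does not contain 7.149.116.78
Longest matching prefix is /18 -> next hop INET-GW.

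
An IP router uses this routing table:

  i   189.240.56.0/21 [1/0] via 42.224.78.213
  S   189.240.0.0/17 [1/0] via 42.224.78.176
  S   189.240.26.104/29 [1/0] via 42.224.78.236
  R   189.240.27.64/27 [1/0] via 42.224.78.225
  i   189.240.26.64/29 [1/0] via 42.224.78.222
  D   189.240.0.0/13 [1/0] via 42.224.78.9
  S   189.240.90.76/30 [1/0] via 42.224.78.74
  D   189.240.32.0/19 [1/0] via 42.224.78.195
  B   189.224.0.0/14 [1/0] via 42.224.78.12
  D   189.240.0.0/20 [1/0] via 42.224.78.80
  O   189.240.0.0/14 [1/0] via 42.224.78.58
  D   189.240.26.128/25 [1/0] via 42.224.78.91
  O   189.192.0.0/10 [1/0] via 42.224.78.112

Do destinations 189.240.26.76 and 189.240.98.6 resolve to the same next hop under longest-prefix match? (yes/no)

yes

189.240.26.76: longest match 189.240.0.0/17 -> 42.224.78.176
189.240.98.6: longest match 189.240.0.0/17 -> 42.224.78.176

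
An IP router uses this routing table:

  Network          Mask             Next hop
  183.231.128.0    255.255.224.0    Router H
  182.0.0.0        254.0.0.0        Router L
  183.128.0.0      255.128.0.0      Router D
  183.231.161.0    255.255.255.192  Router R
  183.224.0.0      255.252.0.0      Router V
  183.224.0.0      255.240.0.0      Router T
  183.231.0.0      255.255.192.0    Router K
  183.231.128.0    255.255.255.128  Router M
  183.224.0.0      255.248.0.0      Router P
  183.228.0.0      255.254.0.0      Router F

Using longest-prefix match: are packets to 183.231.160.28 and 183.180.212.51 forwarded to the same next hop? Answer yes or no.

no

183.231.160.28: longest match 183.224.0.0/13 -> Router P
183.180.212.51: longest match 183.128.0.0/9 -> Router D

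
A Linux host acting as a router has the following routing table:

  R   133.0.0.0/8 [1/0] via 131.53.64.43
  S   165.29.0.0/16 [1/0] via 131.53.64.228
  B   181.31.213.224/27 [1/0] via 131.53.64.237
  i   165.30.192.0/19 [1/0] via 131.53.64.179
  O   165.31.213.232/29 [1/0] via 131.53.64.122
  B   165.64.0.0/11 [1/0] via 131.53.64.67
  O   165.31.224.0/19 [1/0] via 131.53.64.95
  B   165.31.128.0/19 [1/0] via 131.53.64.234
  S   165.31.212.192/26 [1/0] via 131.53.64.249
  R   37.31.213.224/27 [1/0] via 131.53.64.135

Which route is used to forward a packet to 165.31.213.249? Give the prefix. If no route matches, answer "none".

165.31.213.249 is outside every listed prefix and there is no default route.

none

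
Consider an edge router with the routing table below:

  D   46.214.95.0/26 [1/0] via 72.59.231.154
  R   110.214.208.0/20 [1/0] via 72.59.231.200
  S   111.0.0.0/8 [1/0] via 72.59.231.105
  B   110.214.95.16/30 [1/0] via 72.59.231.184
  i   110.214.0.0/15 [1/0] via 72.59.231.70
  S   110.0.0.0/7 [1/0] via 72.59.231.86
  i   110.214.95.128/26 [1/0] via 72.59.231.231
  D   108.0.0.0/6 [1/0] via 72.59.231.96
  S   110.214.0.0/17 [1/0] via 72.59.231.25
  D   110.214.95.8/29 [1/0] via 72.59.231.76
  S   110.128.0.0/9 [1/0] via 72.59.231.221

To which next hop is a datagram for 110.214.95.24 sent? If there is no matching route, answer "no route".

Routes whose prefix contains 110.214.95.24:
  108.0.0.0/6 (108.0.0.0 - 111.255.255.255) -> 72.59.231.96
  110.0.0.0/7 (110.0.0.0 - 111.255.255.255) -> 72.59.231.86
  110.128.0.0/9 (110.128.0.0 - 110.255.255.255) -> 72.59.231.221
  110.214.0.0/15 (110.214.0.0 - 110.215.255.255) -> 72.59.231.70
  110.214.0.0/17 (110.214.0.0 - 110.214.127.255) -> 72.59.231.25
More-specific entries that do NOT match:
  110.214.95.16/30 (110.214.95.16 - 110.214.95.19) does not contain 110.214.95.24
  110.214.95.8/29 (110.214.95.8 - 110.214.95.15) does not contain 110.214.95.24
  46.214.95.0/26 (46.214.95.0 - 46.214.95.63) does not contain 110.214.95.24
  110.214.95.128/26 (110.214.95.128 - 110.214.95.191) does not contain 110.214.95.24
  110.214.208.0/20 (110.214.208.0 - 110.214.223.255) does not contain 110.214.95.24
Longest matching prefix is /17 -> next hop 72.59.231.25.

72.59.231.25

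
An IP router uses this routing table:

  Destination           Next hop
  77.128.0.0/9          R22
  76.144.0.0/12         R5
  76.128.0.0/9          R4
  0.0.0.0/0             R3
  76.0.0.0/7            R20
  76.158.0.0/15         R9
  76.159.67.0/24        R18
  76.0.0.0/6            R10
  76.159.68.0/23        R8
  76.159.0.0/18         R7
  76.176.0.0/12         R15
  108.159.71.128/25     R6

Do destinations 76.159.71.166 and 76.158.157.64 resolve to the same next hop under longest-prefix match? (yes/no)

yes

76.159.71.166: longest match 76.158.0.0/15 -> R9
76.158.157.64: longest match 76.158.0.0/15 -> R9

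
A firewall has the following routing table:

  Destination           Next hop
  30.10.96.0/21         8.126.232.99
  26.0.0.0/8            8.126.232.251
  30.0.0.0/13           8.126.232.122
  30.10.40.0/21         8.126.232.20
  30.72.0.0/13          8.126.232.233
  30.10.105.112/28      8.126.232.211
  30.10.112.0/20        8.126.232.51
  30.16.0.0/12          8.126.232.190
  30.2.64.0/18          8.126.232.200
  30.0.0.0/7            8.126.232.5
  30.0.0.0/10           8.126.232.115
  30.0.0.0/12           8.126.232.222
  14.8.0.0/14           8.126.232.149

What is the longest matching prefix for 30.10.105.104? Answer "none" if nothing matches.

Entries matching 30.10.105.104:
  30.0.0.0/7 (30.0.0.0 - 31.255.255.255)
  30.0.0.0/10 (30.0.0.0 - 30.63.255.255)
  30.0.0.0/12 (30.0.0.0 - 30.15.255.255)
Most specific is 30.0.0.0/12.

30.0.0.0/12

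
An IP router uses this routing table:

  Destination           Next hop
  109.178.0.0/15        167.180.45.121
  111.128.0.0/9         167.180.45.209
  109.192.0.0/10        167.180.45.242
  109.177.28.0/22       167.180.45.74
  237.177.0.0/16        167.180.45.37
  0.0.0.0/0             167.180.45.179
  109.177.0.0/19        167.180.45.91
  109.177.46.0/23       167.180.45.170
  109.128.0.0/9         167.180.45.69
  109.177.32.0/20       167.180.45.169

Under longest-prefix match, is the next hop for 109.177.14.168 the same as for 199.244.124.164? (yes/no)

109.177.14.168: longest match 109.177.0.0/19 -> 167.180.45.91
199.244.124.164: longest match 0.0.0.0/0 -> 167.180.45.179

no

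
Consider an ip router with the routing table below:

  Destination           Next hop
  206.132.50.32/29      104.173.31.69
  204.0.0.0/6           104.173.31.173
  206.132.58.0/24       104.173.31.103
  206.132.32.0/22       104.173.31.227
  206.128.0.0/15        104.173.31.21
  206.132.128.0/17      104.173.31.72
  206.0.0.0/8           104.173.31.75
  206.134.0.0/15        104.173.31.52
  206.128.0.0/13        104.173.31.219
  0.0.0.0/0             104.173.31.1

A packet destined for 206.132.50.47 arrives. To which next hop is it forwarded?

104.173.31.219

Routes whose prefix contains 206.132.50.47:
  0.0.0.0/0 (default, matches everything) -> 104.173.31.1
  204.0.0.0/6 (204.0.0.0 - 207.255.255.255) -> 104.173.31.173
  206.0.0.0/8 (206.0.0.0 - 206.255.255.255) -> 104.173.31.75
  206.128.0.0/13 (206.128.0.0 - 206.135.255.255) -> 104.173.31.219
More-specific entries that do NOT match:
  206.132.50.32/29 (206.132.50.32 - 206.132.50.39) does not contain 206.132.50.47
  206.132.58.0/24 (206.132.58.0 - 206.132.58.255) does not contain 206.132.50.47
  206.132.32.0/22 (206.132.32.0 - 206.132.35.255) does not contain 206.132.50.47
  206.132.128.0/17 (206.132.128.0 - 206.132.255.255) does not contain 206.132.50.47
  206.128.0.0/15 (206.128.0.0 - 206.129.255.255) does not contain 206.132.50.47
  206.134.0.0/15 (206.134.0.0 - 206.135.255.255) does not contain 206.132.50.47
Longest matching prefix is /13 -> next hop 104.173.31.219.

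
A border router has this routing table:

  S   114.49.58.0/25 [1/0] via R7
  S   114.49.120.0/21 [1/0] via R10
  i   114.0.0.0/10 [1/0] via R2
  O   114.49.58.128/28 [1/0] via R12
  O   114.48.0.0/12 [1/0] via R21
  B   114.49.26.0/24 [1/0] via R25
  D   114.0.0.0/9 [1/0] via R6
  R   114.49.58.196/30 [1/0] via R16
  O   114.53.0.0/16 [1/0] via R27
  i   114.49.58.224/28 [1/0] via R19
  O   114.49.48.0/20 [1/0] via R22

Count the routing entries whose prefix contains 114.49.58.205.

4

Prefixes containing 114.49.58.205:
  114.0.0.0/9 (114.0.0.0 - 114.127.255.255)
  114.0.0.0/10 (114.0.0.0 - 114.63.255.255)
  114.48.0.0/12 (114.48.0.0 - 114.63.255.255)
  114.49.48.0/20 (114.49.48.0 - 114.49.63.255)
Total matching entries: 4.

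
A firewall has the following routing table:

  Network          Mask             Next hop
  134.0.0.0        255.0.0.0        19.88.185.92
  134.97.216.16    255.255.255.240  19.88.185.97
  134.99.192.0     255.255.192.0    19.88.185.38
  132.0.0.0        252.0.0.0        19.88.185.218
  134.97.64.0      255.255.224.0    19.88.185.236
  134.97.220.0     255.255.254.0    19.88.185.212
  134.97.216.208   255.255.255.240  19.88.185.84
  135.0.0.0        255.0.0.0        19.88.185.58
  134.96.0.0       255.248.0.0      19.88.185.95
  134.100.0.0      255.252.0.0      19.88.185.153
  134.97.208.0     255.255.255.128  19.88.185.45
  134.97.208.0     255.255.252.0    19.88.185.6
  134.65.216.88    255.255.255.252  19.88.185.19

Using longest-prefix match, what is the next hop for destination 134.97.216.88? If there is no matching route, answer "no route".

Routes whose prefix contains 134.97.216.88:
  132.0.0.0/6 (132.0.0.0 - 135.255.255.255) -> 19.88.185.218
  134.0.0.0/8 (134.0.0.0 - 134.255.255.255) -> 19.88.185.92
  134.96.0.0/13 (134.96.0.0 - 134.103.255.255) -> 19.88.185.95
More-specific entries that do NOT match:
  134.65.216.88/30 (134.65.216.88 - 134.65.216.91) does not contain 134.97.216.88
  134.97.216.16/28 (134.97.216.16 - 134.97.216.31) does not contain 134.97.216.88
  134.97.216.208/28 (134.97.216.208 - 134.97.216.223) does not contain 134.97.216.88
  134.97.208.0/25 (134.97.208.0 - 134.97.208.127) does not contain 134.97.216.88
  134.97.220.0/23 (134.97.220.0 - 134.97.221.255) does not contain 134.97.216.88
  134.97.208.0/22 (134.97.208.0 - 134.97.211.255) does not contain 134.97.216.88
  134.97.64.0/19 (134.97.64.0 - 134.97.95.255) does not contain 134.97.216.88
  134.99.192.0/18 (134.99.192.0 - 134.99.255.255) does not contain 134.97.216.88
  134.100.0.0/14 (134.100.0.0 - 134.103.255.255) does not contain 134.97.216.88
Longest matching prefix is /13 -> next hop 19.88.185.95.

19.88.185.95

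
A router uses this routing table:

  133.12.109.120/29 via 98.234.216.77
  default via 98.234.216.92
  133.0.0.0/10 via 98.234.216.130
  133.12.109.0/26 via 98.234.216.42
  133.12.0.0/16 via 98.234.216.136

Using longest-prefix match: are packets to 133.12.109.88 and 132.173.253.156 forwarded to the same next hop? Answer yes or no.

no

133.12.109.88: longest match 133.12.0.0/16 -> 98.234.216.136
132.173.253.156: longest match 0.0.0.0/0 -> 98.234.216.92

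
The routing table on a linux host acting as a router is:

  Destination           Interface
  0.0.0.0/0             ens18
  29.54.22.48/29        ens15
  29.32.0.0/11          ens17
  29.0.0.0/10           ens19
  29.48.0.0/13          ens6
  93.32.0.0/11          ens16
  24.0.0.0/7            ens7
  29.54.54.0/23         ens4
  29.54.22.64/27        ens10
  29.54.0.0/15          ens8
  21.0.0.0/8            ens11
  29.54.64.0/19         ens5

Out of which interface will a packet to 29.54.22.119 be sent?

ens8

Routes whose prefix contains 29.54.22.119:
  0.0.0.0/0 (default, matches everything) -> ens18
  29.0.0.0/10 (29.0.0.0 - 29.63.255.255) -> ens19
  29.32.0.0/11 (29.32.0.0 - 29.63.255.255) -> ens17
  29.48.0.0/13 (29.48.0.0 - 29.55.255.255) -> ens6
  29.54.0.0/15 (29.54.0.0 - 29.55.255.255) -> ens8
More-specific entries that do NOT match:
  29.54.22.48/29 (29.54.22.48 - 29.54.22.55) does not contain 29.54.22.119
  29.54.22.64/27 (29.54.22.64 - 29.54.22.95) does not contain 29.54.22.119
  29.54.54.0/23 (29.54.54.0 - 29.54.55.255) does not contain 29.54.22.119
  29.54.64.0/19 (29.54.64.0 - 29.54.95.255) does not contain 29.54.22.119
Longest matching prefix is /15 -> interface ens8.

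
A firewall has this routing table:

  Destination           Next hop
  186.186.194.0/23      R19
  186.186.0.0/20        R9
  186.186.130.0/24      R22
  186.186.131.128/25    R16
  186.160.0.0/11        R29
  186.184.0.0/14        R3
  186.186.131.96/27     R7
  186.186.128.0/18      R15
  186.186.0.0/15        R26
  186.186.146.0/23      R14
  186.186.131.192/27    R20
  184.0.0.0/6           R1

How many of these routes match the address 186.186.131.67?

Prefixes containing 186.186.131.67:
  184.0.0.0/6 (184.0.0.0 - 187.255.255.255)
  186.160.0.0/11 (186.160.0.0 - 186.191.255.255)
  186.184.0.0/14 (186.184.0.0 - 186.187.255.255)
  186.186.0.0/15 (186.186.0.0 - 186.187.255.255)
  186.186.128.0/18 (186.186.128.0 - 186.186.191.255)
Total matching entries: 5.

5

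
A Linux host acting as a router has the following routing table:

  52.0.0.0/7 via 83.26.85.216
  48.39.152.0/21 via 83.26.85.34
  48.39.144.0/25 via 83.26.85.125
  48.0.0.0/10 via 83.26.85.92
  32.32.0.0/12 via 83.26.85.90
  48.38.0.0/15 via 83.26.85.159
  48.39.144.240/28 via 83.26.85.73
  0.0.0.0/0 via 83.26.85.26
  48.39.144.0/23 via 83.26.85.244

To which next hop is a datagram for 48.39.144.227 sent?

83.26.85.244

Routes whose prefix contains 48.39.144.227:
  0.0.0.0/0 (default, matches everything) -> 83.26.85.26
  48.0.0.0/10 (48.0.0.0 - 48.63.255.255) -> 83.26.85.92
  48.38.0.0/15 (48.38.0.0 - 48.39.255.255) -> 83.26.85.159
  48.39.144.0/23 (48.39.144.0 - 48.39.145.255) -> 83.26.85.244
More-specific entries that do NOT match:
  48.39.144.240/28 (48.39.144.240 - 48.39.144.255) does not contain 48.39.144.227
  48.39.144.0/25 (48.39.144.0 - 48.39.144.127) does not contain 48.39.144.227
Longest matching prefix is /23 -> next hop 83.26.85.244.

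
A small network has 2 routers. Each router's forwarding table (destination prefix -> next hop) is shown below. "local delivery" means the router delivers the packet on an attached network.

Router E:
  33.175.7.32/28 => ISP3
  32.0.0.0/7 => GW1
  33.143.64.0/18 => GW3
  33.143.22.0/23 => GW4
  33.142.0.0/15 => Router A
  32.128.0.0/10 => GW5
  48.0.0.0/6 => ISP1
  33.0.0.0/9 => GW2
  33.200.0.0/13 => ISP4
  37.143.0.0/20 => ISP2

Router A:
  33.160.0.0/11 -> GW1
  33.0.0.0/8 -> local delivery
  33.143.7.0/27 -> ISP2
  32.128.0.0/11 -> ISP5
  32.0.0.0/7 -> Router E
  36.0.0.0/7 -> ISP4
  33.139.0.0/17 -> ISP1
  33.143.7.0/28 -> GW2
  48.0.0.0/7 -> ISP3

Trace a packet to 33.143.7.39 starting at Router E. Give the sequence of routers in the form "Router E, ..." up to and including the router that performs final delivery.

Router E, Router A

At Router E: longest match for 33.143.7.39 is 33.142.0.0/15 -> Router A
At Router A: longest match for 33.143.7.39 is 33.0.0.0/8 -> local delivery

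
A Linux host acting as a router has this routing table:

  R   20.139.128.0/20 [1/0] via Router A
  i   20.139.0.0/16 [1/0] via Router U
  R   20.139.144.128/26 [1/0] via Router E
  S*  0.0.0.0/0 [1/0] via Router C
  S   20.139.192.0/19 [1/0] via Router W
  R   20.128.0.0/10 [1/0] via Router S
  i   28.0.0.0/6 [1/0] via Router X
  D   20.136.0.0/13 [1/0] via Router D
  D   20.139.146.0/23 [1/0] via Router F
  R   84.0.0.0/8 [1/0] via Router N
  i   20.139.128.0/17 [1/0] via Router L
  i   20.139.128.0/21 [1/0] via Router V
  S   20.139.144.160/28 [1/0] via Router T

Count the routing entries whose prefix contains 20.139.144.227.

5

Prefixes containing 20.139.144.227:
  0.0.0.0/0 (default, matches everything)
  20.128.0.0/10 (20.128.0.0 - 20.191.255.255)
  20.136.0.0/13 (20.136.0.0 - 20.143.255.255)
  20.139.0.0/16 (20.139.0.0 - 20.139.255.255)
  20.139.128.0/17 (20.139.128.0 - 20.139.255.255)
Total matching entries: 5.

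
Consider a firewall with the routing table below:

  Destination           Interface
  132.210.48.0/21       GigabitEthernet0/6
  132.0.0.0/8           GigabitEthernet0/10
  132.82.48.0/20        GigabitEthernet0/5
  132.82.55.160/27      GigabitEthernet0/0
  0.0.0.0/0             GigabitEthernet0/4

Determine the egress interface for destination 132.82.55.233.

GigabitEthernet0/5

Routes whose prefix contains 132.82.55.233:
  0.0.0.0/0 (default, matches everything) -> GigabitEthernet0/4
  132.0.0.0/8 (132.0.0.0 - 132.255.255.255) -> GigabitEthernet0/10
  132.82.48.0/20 (132.82.48.0 - 132.82.63.255) -> GigabitEthernet0/5
More-specific entries that do NOT match:
  132.82.55.160/27 (132.82.55.160 - 132.82.55.191) does not contain 132.82.55.233
  132.210.48.0/21 (132.210.48.0 - 132.210.55.255) does not contain 132.82.55.233
Longest matching prefix is /20 -> interface GigabitEthernet0/5.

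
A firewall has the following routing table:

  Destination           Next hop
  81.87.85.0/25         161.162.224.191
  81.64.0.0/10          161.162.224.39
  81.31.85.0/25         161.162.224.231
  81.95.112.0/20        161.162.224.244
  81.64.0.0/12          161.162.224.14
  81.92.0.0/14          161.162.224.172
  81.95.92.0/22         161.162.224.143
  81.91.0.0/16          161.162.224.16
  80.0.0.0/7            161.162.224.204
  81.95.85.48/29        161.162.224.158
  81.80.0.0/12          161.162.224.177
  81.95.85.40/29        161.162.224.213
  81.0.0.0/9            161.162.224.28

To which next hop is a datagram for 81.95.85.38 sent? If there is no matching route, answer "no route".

161.162.224.172

Routes whose prefix contains 81.95.85.38:
  80.0.0.0/7 (80.0.0.0 - 81.255.255.255) -> 161.162.224.204
  81.0.0.0/9 (81.0.0.0 - 81.127.255.255) -> 161.162.224.28
  81.64.0.0/10 (81.64.0.0 - 81.127.255.255) -> 161.162.224.39
  81.80.0.0/12 (81.80.0.0 - 81.95.255.255) -> 161.162.224.177
  81.92.0.0/14 (81.92.0.0 - 81.95.255.255) -> 161.162.224.172
More-specific entries that do NOT match:
  81.95.85.48/29 (81.95.85.48 - 81.95.85.55) does not contain 81.95.85.38
  81.95.85.40/29 (81.95.85.40 - 81.95.85.47) does not contain 81.95.85.38
  81.87.85.0/25 (81.87.85.0 - 81.87.85.127) does not contain 81.95.85.38
  81.31.85.0/25 (81.31.85.0 - 81.31.85.127) does not contain 81.95.85.38
  81.95.92.0/22 (81.95.92.0 - 81.95.95.255) does not contain 81.95.85.38
  81.95.112.0/20 (81.95.112.0 - 81.95.127.255) does not contain 81.95.85.38
  81.91.0.0/16 (81.91.0.0 - 81.91.255.255) does not contain 81.95.85.38
Longest matching prefix is /14 -> next hop 161.162.224.172.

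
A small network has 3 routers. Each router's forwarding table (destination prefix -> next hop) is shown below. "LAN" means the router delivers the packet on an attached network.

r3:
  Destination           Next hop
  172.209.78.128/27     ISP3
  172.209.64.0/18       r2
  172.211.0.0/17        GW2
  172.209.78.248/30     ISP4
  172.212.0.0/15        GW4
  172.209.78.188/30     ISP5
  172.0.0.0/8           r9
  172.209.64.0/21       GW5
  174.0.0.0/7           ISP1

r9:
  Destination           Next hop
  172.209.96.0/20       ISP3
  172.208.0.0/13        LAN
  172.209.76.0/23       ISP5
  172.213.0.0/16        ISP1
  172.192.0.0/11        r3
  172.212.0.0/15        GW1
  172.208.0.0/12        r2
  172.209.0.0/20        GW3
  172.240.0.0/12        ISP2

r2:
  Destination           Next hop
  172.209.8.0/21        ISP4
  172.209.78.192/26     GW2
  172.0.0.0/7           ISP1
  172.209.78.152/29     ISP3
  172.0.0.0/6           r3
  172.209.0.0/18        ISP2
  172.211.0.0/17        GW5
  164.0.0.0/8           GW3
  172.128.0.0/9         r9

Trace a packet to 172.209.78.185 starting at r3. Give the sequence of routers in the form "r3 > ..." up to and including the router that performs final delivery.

r3 > r2 > r9

At r3: longest match for 172.209.78.185 is 172.209.64.0/18 -> r2
At r2: longest match for 172.209.78.185 is 172.128.0.0/9 -> r9
At r9: longest match for 172.209.78.185 is 172.208.0.0/13 -> LAN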